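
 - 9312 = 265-9577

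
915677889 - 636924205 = 278753684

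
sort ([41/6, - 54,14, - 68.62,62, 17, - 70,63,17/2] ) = [ - 70,-68.62, - 54,41/6  ,  17/2,  14 , 17,62, 63]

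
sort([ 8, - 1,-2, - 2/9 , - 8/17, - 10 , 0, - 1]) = [ - 10, - 2 , - 1,-1,-8/17, - 2/9,0,  8] 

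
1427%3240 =1427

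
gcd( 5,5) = 5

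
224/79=2 + 66/79 = 2.84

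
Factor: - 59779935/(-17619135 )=3985329/1174609 = 3^1* 31^1*41^(-1 )*28649^( - 1 )*42853^1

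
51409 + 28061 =79470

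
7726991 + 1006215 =8733206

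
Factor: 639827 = 29^1*22063^1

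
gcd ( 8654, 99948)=2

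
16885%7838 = 1209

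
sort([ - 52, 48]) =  [ - 52,48 ]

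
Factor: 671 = 11^1*61^1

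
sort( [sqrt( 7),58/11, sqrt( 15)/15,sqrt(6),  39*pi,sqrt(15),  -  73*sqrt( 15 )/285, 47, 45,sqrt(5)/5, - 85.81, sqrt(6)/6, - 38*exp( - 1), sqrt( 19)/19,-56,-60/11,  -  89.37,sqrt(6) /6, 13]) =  [-89.37, - 85.81,  -  56,-38*exp(-1), - 60/11, - 73*sqrt(15)/285, sqrt( 19 )/19, sqrt( 15)/15, sqrt( 6)/6,sqrt(6) /6, sqrt ( 5)/5,sqrt( 6),sqrt ( 7 ),  sqrt( 15),58/11,13,45, 47 , 39*pi]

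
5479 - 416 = 5063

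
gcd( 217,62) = 31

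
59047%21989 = 15069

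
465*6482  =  3014130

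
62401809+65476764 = 127878573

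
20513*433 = 8882129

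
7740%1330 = 1090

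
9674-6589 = 3085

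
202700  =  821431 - 618731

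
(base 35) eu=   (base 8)1010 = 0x208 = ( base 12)374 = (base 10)520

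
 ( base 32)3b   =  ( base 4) 1223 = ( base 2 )1101011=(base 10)107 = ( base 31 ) 3e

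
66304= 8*8288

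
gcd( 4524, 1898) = 26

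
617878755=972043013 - 354164258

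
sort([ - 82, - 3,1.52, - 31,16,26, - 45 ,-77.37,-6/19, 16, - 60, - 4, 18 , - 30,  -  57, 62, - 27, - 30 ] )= [ - 82, - 77.37, - 60, - 57, - 45, - 31,  -  30 ,  -  30, - 27, - 4, -3,  -  6/19, 1.52,  16, 16, 18, 26, 62]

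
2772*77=213444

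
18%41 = 18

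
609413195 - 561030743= 48382452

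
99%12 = 3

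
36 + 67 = 103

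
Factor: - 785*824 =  - 2^3 * 5^1*103^1 *157^1 = - 646840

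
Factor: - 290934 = -2^1*3^2*7^1*2309^1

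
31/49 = 31/49 = 0.63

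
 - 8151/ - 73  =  8151/73 = 111.66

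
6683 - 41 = 6642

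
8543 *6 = 51258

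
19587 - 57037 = - 37450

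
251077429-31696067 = 219381362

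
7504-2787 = 4717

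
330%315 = 15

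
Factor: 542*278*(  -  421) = -2^2*139^1*271^1*421^1=- 63434596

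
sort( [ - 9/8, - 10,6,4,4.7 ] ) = [  -  10, - 9/8 , 4,4.7, 6]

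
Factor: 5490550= 2^1 * 5^2*13^1*8447^1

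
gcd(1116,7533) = 279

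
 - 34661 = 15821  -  50482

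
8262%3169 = 1924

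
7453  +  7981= 15434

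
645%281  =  83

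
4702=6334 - 1632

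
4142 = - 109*( - 38)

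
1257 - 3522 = -2265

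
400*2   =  800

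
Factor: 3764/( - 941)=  - 4 = - 2^2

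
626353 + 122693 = 749046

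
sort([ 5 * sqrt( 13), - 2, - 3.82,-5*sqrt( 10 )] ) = [-5 * sqrt(10),-3.82,  -  2,5 * sqrt( 13) ] 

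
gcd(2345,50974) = 7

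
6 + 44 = 50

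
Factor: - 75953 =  - 151^1*503^1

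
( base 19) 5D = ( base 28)3o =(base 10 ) 108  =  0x6c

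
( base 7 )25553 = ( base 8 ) 15220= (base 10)6800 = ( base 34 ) 5U0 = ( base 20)H00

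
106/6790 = 53/3395 = 0.02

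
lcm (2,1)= 2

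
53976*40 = 2159040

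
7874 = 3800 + 4074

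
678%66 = 18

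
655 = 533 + 122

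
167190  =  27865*6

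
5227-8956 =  - 3729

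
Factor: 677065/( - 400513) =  - 5^1*19^1*97^ (- 1)*4129^( - 1)*7127^1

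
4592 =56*82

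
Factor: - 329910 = -2^1*3^1*5^1 * 7^1 * 1571^1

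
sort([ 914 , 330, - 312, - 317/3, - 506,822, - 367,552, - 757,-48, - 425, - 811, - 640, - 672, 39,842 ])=[ - 811, -757, -672, - 640, - 506, - 425, - 367, - 312,-317/3 , -48,39,330,552,822 , 842,914 ]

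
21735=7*3105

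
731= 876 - 145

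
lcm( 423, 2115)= 2115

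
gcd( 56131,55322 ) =1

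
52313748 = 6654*7862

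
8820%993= 876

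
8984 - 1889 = 7095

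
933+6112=7045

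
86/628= 43/314  =  0.14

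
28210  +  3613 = 31823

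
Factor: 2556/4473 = 2^2*7^( -1) = 4/7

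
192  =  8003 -7811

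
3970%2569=1401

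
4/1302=2/651 = 0.00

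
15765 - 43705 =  - 27940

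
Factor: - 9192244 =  - 2^2*31^1*74131^1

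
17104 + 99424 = 116528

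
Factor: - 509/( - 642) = 2^ (-1)*3^( - 1)*107^( - 1 )*509^1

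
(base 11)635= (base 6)3312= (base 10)764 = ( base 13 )46a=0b1011111100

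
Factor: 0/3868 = 0 = 0^1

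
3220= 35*92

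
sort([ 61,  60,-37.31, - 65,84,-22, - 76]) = [ - 76, - 65,- 37.31, - 22, 60, 61,84]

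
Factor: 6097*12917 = 78754949=7^1*13^1  *67^1* 12917^1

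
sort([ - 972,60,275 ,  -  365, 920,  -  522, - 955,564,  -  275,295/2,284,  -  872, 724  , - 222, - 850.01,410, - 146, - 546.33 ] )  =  [ - 972, - 955, - 872, - 850.01,- 546.33, - 522 ,  -  365, - 275, - 222, - 146,60 , 295/2, 275, 284,410,564, 724, 920] 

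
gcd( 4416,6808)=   184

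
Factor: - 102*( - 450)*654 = 2^3 * 3^4*5^2*17^1*  109^1 =30018600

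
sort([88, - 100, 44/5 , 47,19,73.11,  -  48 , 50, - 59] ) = [-100, - 59, - 48, 44/5, 19,  47, 50, 73.11,88 ]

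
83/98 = 83/98 =0.85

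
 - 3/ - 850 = 3/850 = 0.00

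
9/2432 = 9/2432 =0.00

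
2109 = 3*703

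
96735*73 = 7061655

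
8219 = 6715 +1504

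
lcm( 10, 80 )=80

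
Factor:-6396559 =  - 13^1*19^2 * 29^1*47^1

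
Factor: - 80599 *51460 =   -  4147624540=-2^2*5^1*31^1*83^1*80599^1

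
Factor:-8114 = -2^1*4057^1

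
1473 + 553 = 2026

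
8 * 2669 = 21352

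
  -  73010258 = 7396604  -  80406862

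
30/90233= 30/90233 = 0.00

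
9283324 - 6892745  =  2390579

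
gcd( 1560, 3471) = 39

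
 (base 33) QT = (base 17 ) 313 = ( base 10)887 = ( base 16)377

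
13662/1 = 13662=13662.00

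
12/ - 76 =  - 1 + 16/19 = - 0.16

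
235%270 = 235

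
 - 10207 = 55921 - 66128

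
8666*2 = 17332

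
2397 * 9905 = 23742285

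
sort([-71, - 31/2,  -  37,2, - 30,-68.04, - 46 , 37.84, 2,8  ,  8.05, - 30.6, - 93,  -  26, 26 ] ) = [ - 93, - 71, - 68.04, - 46, - 37,-30.6, - 30, - 26, - 31/2,2, 2, 8,8.05, 26, 37.84 ]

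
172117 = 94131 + 77986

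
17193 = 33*521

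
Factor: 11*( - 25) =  - 275 = -  5^2*11^1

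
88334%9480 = 3014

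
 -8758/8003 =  - 2 + 48/53 = -1.09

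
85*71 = 6035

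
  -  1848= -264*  7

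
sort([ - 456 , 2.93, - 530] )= [ - 530, - 456, 2.93]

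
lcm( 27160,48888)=244440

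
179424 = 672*267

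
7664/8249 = 7664/8249 =0.93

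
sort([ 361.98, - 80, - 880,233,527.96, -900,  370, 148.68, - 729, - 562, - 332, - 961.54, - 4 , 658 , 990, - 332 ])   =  [ - 961.54,-900, - 880, - 729, - 562 , - 332, -332 , -80, - 4,  148.68,233,361.98, 370,527.96, 658, 990] 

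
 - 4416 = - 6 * 736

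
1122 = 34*33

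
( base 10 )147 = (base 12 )103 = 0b10010011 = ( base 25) 5M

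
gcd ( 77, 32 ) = 1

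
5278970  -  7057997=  - 1779027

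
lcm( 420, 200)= 4200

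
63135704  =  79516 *794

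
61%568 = 61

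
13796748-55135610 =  - 41338862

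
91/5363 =91/5363 = 0.02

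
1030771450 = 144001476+886769974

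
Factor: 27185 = 5^1*5437^1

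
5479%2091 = 1297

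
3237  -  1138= 2099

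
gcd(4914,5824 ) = 182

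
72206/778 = 36103/389 = 92.81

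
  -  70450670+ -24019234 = -94469904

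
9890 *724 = 7160360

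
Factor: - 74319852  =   - 2^2*3^1 *17^1*364313^1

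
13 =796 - 783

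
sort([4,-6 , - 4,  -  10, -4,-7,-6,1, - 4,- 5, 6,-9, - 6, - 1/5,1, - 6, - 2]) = [ -10, - 9, - 7, - 6,-6,-6, - 6, - 5,-4, - 4,  -  4, - 2, - 1/5, 1, 1,4 , 6]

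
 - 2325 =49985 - 52310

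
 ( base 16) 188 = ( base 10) 392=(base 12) 288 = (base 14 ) 200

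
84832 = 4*21208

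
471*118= 55578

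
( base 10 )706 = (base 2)1011000010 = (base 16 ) 2c2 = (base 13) 424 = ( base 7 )2026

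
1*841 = 841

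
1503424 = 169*8896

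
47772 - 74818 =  -27046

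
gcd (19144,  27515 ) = 1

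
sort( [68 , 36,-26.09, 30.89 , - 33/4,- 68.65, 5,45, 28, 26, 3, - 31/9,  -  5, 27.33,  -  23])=[ - 68.65,-26.09,-23, - 33/4, - 5, - 31/9, 3 , 5, 26,27.33, 28, 30.89, 36 , 45,  68 ] 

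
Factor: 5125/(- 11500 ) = -2^( - 2 )  *  23^( - 1 ) * 41^1=- 41/92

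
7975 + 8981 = 16956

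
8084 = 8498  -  414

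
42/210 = 1/5 = 0.20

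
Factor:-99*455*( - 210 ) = 2^1*3^3*5^2*7^2*  11^1*13^1 =9459450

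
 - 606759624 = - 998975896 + 392216272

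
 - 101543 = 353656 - 455199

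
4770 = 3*1590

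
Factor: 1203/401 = 3= 3^1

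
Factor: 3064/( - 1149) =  - 8/3 = - 2^3*3^( - 1 ) 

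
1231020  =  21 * 58620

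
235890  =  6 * 39315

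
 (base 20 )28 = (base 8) 60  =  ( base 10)48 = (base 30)1i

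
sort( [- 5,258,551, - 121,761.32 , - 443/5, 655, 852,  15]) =[ - 121, - 443/5, - 5,15, 258,551 , 655,761.32 , 852] 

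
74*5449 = 403226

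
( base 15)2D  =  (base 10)43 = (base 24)1J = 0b101011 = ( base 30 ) 1d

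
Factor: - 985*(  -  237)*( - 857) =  - 3^1* 5^1*79^1*197^1*857^1 = - 200062365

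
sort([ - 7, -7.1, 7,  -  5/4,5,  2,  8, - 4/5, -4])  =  [ - 7.1, - 7, - 4, - 5/4, - 4/5, 2, 5,  7, 8]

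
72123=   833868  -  761745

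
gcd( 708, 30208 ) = 236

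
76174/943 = 76174/943 = 80.78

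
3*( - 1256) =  - 3768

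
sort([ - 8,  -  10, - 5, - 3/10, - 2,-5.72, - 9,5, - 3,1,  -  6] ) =[ - 10, - 9, - 8, - 6,- 5.72, - 5, - 3, - 2 ,- 3/10 , 1,5] 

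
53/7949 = 53/7949 = 0.01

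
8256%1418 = 1166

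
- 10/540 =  - 1/54 = - 0.02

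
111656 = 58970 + 52686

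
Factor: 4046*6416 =2^5*7^1* 17^2*401^1 = 25959136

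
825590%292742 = 240106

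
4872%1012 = 824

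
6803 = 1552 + 5251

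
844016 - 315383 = 528633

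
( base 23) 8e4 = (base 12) 277a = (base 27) 66M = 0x11CE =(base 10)4558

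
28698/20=14349/10 = 1434.90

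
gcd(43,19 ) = 1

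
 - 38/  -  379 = 38/379 = 0.10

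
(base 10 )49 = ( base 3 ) 1211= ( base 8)61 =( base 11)45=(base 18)2D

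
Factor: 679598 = 2^1*339799^1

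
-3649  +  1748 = -1901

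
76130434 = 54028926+22101508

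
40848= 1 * 40848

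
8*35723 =285784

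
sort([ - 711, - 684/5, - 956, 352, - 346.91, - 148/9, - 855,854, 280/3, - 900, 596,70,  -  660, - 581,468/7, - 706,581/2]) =[-956,- 900, - 855, - 711, - 706, - 660,-581, - 346.91, - 684/5,-148/9, 468/7, 70,280/3,581/2, 352,596, 854]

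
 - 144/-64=2  +  1/4 = 2.25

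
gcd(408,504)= 24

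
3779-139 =3640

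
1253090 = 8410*149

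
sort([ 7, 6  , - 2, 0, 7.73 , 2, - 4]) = [  -  4, - 2, 0, 2, 6,7,7.73 ]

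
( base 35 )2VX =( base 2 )110111110000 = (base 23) 6h3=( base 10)3568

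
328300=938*350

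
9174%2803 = 765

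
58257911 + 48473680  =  106731591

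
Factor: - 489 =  - 3^1*163^1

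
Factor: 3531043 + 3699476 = 3^3*267797^1 = 7230519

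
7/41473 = 7/41473 = 0.00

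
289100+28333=317433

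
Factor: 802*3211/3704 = 2^( - 2 )*13^2*19^1*401^1*463^(- 1 ) = 1287611/1852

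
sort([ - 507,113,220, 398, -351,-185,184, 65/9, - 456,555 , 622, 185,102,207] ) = [ - 507, - 456, - 351,-185,  65/9,102, 113,184,185,207,  220,398,555,622 ]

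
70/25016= 35/12508 = 0.00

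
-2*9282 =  - 18564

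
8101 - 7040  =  1061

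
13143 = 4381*3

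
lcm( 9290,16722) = 83610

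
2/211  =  2/211 = 0.01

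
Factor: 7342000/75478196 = 2^2 * 5^3*3671^1 *18869549^( - 1 ) = 1835500/18869549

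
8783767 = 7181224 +1602543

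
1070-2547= -1477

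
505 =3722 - 3217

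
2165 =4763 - 2598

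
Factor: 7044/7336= 2^ ( - 1)  *3^1  *7^(- 1 ) * 131^( - 1)*587^1 = 1761/1834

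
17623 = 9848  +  7775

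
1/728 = 1/728 = 0.00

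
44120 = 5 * 8824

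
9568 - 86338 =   -  76770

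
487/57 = 487/57= 8.54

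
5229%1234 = 293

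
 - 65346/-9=21782/3 = 7260.67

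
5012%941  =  307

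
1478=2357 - 879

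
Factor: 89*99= 3^2 *11^1 * 89^1 = 8811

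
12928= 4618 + 8310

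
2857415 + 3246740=6104155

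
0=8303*0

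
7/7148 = 7/7148 = 0.00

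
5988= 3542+2446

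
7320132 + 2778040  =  10098172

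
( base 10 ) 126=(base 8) 176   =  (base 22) 5G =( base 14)90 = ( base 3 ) 11200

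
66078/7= 9439+5/7 = 9439.71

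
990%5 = 0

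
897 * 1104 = 990288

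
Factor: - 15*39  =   - 585 = - 3^2*5^1*13^1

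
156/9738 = 26/1623 = 0.02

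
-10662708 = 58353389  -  69016097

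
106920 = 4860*22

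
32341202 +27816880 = 60158082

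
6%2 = 0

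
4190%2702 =1488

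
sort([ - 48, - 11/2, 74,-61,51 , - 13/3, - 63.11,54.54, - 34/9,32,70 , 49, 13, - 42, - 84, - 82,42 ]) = [ - 84, - 82,-63.11, - 61, - 48, - 42, - 11/2,- 13/3, - 34/9, 13,32,42,49, 51,54.54,70,74 ] 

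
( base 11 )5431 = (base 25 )bbn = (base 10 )7173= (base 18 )1429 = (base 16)1C05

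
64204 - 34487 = 29717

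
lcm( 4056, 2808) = 36504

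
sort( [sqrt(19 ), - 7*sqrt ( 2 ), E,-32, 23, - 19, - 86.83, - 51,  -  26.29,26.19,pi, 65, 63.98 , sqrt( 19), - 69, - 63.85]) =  [ - 86.83, - 69,- 63.85, - 51, - 32, - 26.29, - 19, - 7*sqrt(2) , E, pi , sqrt(19 ),sqrt(19 ) , 23 , 26.19, 63.98,65]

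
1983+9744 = 11727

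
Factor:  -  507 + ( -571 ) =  - 2^1*7^2*11^1 = -1078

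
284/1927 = 284/1927 = 0.15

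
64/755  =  64/755=0.08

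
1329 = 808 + 521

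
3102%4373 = 3102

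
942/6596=471/3298= 0.14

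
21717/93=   7239/31=233.52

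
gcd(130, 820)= 10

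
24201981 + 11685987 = 35887968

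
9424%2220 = 544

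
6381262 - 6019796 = 361466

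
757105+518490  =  1275595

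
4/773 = 4/773 = 0.01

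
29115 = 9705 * 3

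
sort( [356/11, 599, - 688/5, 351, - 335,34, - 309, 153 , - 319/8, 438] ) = [ - 335, - 309,  -  688/5, - 319/8,356/11,34,153,351,438, 599 ]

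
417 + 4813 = 5230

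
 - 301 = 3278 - 3579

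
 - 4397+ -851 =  - 5248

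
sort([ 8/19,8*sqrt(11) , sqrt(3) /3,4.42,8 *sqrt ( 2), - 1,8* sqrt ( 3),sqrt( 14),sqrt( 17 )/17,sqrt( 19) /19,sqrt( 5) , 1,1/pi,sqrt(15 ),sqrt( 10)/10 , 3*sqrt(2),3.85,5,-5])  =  [ - 5, - 1,sqrt( 19)/19,sqrt(17 ) /17,sqrt( 10)/10,1/pi,8/19, sqrt( 3)/3,1,sqrt ( 5),sqrt(14 ),3.85, sqrt(15),3 *sqrt( 2),4.42,5, 8 * sqrt(2), 8 * sqrt(3 ), 8* sqrt(11 )]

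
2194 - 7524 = -5330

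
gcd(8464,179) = 1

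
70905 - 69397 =1508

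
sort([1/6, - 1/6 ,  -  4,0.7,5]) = [  -  4, - 1/6,1/6,0.7, 5]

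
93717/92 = 1018 + 61/92  =  1018.66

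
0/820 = 0 = 0.00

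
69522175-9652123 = 59870052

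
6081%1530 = 1491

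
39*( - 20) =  - 780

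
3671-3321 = 350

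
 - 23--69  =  46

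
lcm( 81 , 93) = 2511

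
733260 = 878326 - 145066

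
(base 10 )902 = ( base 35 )PR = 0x386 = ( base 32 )s6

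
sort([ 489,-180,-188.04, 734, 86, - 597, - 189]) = [ - 597,-189, - 188.04, - 180, 86,489,734 ]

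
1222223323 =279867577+942355746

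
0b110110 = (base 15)39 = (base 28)1q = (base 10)54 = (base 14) 3c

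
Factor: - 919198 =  -2^1*7^1*65657^1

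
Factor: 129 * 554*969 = 69250554= 2^1* 3^2*17^1*19^1*43^1*277^1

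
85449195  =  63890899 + 21558296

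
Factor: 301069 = 37^1*79^1*103^1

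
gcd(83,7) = 1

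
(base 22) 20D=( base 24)1GL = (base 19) 2dc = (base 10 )981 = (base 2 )1111010101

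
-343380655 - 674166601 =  - 1017547256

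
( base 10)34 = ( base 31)13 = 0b100010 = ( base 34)10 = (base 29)15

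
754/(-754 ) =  - 1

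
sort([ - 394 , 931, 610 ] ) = [ - 394, 610,931 ]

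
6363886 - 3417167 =2946719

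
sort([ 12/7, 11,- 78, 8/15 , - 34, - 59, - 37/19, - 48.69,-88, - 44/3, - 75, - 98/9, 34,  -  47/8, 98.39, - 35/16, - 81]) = [ - 88, - 81, - 78, - 75, - 59,-48.69, - 34,- 44/3,  -  98/9 , - 47/8,-35/16,- 37/19,8/15, 12/7,11 , 34 , 98.39]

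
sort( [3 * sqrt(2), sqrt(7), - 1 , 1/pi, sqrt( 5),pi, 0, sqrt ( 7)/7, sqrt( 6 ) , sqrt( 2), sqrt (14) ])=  [-1, 0, 1/pi, sqrt( 7 )/7,  sqrt( 2), sqrt( 5), sqrt( 6), sqrt( 7),  pi, sqrt( 14),3*sqrt(2)]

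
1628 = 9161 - 7533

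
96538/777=96538/777 = 124.24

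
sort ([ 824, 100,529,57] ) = [ 57,100,529,824]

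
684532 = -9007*( -76 )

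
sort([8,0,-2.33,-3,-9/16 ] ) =[-3, - 2.33, - 9/16,  0, 8] 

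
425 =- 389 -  - 814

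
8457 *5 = 42285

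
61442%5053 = 806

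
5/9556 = 5/9556=0.00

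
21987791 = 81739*269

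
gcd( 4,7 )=1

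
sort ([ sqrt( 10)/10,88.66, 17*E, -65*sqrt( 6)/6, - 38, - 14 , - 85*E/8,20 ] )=[-38 ,-85*E/8 , - 65*sqrt( 6)/6, - 14 , sqrt( 10 )/10 , 20, 17 * E, 88.66 ]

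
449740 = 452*995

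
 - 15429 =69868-85297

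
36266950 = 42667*850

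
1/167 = 1/167   =  0.01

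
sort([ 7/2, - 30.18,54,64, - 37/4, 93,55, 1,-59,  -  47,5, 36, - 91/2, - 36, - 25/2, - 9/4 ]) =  [ - 59, - 47,-91/2, - 36, - 30.18 ,-25/2, - 37/4,- 9/4,1,7/2,5,36 , 54, 55,64,93]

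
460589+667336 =1127925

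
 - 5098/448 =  -12 + 139/224 =- 11.38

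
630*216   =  136080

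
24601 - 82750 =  - 58149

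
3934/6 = 1967/3 = 655.67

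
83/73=1  +  10/73 = 1.14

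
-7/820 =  - 7/820 = -  0.01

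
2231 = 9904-7673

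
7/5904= 7/5904 = 0.00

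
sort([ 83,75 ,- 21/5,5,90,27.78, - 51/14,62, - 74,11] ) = [ - 74,-21/5,  -  51/14,5,11,27.78, 62, 75, 83,90]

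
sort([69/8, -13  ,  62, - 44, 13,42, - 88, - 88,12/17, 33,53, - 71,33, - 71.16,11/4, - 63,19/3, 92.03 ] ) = [ - 88,-88, - 71.16, -71, - 63, - 44, - 13,12/17 , 11/4, 19/3,69/8, 13,33, 33,42,53,62,92.03]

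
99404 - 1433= 97971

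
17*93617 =1591489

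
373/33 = 373/33 = 11.30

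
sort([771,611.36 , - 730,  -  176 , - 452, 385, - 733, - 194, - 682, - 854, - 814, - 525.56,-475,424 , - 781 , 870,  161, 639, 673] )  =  [ - 854,-814, - 781, - 733,- 730, - 682, - 525.56, - 475, - 452, - 194,  -  176, 161, 385,424, 611.36,639, 673, 771,870] 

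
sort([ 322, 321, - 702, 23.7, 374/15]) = [  -  702, 23.7, 374/15, 321, 322]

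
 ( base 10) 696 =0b1010111000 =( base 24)150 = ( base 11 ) 583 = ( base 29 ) o0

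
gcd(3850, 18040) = 110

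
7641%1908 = 9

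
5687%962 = 877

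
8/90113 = 8/90113 = 0.00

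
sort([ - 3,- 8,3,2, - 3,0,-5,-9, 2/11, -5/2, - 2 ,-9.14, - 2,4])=[-9.14  , - 9,-8, - 5,-3, - 3,  -  5/2, - 2,-2,0, 2/11,2,3,4]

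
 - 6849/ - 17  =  402 + 15/17 = 402.88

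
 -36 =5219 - 5255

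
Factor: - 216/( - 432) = 2^ ( -1) = 1/2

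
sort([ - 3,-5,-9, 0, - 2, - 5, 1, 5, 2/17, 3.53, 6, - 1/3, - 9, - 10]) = [ - 10, - 9, - 9, -5, -5,-3, - 2, - 1/3, 0,2/17,1,3.53,5,  6 ]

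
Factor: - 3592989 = -3^2 * 399221^1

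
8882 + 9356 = 18238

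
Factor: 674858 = 2^1*263^1*1283^1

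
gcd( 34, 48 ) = 2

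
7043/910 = 7043/910=7.74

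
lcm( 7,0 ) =0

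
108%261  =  108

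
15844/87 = 182 + 10/87 = 182.11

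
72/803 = 72/803= 0.09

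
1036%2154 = 1036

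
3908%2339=1569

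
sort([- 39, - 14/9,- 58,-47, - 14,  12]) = [ - 58, - 47, - 39, - 14 , -14/9,12]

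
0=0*(-94071 ) 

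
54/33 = 1 + 7/11 = 1.64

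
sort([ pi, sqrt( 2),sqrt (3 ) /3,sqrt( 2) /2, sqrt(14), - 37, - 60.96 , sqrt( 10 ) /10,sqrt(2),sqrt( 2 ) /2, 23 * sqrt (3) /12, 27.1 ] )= [ - 60.96, - 37, sqrt (10) /10,sqrt ( 3) /3,sqrt(2) /2,sqrt( 2)/2,sqrt( 2 ),sqrt( 2),pi,23 * sqrt(3) /12, sqrt(14),27.1]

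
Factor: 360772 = 2^2 * 19^1*47^1*101^1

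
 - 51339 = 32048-83387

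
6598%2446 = 1706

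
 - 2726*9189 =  - 25049214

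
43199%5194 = 1647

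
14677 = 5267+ 9410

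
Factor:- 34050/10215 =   -  2^1*3^ ( - 1)*5^1 = -10/3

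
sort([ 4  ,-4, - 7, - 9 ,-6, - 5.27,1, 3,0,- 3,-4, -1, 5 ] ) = [-9, - 7, - 6,-5.27, - 4, - 4, - 3,- 1, 0 , 1,3, 4,5]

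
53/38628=53/38628 = 0.00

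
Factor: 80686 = 2^1 *40343^1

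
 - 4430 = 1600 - 6030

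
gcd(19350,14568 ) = 6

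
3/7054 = 3/7054 = 0.00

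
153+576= 729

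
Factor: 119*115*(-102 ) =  - 1395870 = -2^1*3^1 * 5^1*7^1*17^2*23^1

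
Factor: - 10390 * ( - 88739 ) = 921998210 = 2^1*5^1*7^2*  1039^1*1811^1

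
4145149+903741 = 5048890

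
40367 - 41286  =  - 919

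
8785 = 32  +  8753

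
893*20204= 18042172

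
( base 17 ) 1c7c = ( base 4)2011000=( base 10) 8512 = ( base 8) 20500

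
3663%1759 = 145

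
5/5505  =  1/1101 = 0.00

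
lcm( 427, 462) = 28182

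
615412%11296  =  5428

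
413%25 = 13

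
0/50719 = 0 = 0.00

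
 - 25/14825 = -1+592/593 = -  0.00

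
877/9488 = 877/9488 = 0.09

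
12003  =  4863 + 7140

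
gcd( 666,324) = 18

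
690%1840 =690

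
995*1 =995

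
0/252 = 0 = 0.00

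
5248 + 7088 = 12336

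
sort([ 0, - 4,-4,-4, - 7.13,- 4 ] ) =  [ - 7.13,  -  4,-4,-4,- 4,0 ] 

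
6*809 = 4854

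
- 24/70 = -1+23/35 = - 0.34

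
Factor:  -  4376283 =-3^1*491^1*2971^1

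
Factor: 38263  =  83^1*461^1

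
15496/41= 15496/41 = 377.95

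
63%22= 19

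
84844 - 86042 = -1198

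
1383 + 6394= 7777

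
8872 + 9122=17994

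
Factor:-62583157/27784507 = -7^1*13^1*197^1 *3491^1*27784507^(-1 ) 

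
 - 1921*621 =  - 1192941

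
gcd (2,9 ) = 1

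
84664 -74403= 10261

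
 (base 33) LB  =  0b1011000000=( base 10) 704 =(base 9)862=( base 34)ko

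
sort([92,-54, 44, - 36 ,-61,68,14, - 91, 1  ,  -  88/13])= [ - 91 , - 61,-54,-36,-88/13, 1,14,  44, 68,92 ]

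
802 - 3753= - 2951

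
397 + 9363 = 9760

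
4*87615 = 350460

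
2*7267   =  14534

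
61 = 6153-6092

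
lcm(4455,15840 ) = 142560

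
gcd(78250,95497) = 1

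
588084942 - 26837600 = 561247342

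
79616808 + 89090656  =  168707464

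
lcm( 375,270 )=6750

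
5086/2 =2543 = 2543.00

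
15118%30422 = 15118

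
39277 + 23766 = 63043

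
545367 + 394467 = 939834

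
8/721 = 8/721 = 0.01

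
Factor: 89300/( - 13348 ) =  - 5^2*19^1*71^ ( - 1) = - 475/71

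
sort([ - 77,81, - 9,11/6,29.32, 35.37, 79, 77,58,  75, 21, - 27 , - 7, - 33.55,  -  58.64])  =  [  -  77, - 58.64,- 33.55, - 27, - 9, -7, 11/6, 21,29.32, 35.37, 58,75, 77,79,81 ] 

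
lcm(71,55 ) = 3905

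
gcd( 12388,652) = 652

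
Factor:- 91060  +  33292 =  - 57768 = - 2^3*3^1*29^1*83^1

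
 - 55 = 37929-37984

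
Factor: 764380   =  2^2 * 5^1 *38219^1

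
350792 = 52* 6746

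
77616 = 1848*42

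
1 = 1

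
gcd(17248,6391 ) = 77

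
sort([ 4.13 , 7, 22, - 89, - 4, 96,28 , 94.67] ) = [ - 89,  -  4,4.13, 7, 22, 28, 94.67,  96]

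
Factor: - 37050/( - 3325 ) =78/7 =2^1 *3^1*7^(-1)*13^1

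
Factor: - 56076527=-13^1*4313579^1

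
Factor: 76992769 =7^2 *19^1*82699^1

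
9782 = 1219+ 8563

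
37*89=3293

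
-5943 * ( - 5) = 29715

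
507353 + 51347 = 558700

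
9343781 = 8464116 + 879665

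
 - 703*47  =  -33041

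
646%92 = 2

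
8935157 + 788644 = 9723801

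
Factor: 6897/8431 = 3^1*11^2*19^1 * 8431^ ( - 1 ) 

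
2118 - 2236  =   - 118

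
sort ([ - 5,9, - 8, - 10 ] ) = [-10, - 8, -5 , 9 ]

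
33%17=16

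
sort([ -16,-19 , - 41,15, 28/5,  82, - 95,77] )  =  [ - 95, - 41, - 19 , - 16,28/5, 15,77, 82 ]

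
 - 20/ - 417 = 20/417 = 0.05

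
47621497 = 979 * 48643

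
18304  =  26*704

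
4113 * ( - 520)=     -  2138760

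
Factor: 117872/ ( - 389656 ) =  - 2^1* 139^1*919^ (-1 ) = - 278/919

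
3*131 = 393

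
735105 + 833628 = 1568733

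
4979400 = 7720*645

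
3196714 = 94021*34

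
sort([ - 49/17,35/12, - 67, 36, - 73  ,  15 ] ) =[ - 73,-67, - 49/17, 35/12, 15, 36]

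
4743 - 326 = 4417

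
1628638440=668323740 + 960314700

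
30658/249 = 30658/249 = 123.12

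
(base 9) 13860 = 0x24EA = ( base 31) 9PQ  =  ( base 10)9450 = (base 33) 8MC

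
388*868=336784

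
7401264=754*9816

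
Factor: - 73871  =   -7^1*61^1*173^1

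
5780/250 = 578/25 = 23.12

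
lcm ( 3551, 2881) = 152693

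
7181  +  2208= 9389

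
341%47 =12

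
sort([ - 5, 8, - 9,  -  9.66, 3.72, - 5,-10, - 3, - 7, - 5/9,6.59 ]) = [ - 10, - 9.66, - 9, - 7,  -  5, - 5, - 3, - 5/9, 3.72,6.59,8 ]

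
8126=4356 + 3770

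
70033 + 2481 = 72514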